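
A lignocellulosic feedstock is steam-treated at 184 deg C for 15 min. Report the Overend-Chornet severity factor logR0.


logR0 = log10(t * exp((T - 100) / 14.75))
= log10(15 * exp((184 - 100) / 14.75))
= 3.6494

3.6494


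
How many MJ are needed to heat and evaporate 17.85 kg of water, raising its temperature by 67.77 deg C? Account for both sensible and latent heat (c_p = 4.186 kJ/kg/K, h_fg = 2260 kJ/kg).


E = m_water * (4.186 * dT + 2260) / 1000
= 17.85 * (4.186 * 67.77 + 2260) / 1000
= 45.4048 MJ

45.4048 MJ


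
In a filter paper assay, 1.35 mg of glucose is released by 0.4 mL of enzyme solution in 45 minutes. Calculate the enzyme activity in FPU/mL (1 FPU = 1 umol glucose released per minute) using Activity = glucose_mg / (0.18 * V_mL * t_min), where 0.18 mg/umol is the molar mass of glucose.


Activity = glucose_mg / (0.18 mg/umol * V_mL * t_min)
= 1.35 / (0.18 * 0.4 * 45)
= 0.4167 FPU/mL

0.4167 FPU/mL


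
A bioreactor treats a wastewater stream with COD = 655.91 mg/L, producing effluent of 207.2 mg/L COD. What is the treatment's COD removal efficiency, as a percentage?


eta = (COD_in - COD_out) / COD_in * 100
= (655.91 - 207.2) / 655.91 * 100
= 68.4103%

68.4103%


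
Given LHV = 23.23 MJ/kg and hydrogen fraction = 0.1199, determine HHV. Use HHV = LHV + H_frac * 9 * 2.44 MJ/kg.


HHV = LHV + H_frac * 9 * 2.44
= 23.23 + 0.1199 * 9 * 2.44
= 25.8630 MJ/kg

25.8630 MJ/kg


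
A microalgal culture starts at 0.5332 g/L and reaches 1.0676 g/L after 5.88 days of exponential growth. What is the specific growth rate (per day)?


mu = ln(X2/X1) / dt
= ln(1.0676/0.5332) / 5.88
= 0.1181 per day

0.1181 per day


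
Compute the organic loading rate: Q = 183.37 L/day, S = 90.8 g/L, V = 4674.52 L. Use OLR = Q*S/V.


OLR = Q * S / V
= 183.37 * 90.8 / 4674.52
= 3.5619 g/L/day

3.5619 g/L/day


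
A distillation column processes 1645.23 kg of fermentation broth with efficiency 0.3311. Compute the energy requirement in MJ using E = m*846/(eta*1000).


E = m * 846 / (eta * 1000)
= 1645.23 * 846 / (0.3311 * 1000)
= 4203.7589 MJ

4203.7589 MJ


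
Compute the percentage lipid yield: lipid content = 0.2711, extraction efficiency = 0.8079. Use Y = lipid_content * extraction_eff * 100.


Y = lipid_content * extraction_eff * 100
= 0.2711 * 0.8079 * 100
= 21.9022%

21.9022%


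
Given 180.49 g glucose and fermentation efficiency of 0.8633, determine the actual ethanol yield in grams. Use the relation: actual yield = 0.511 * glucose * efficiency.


Actual ethanol: m = 0.511 * 180.49 * 0.8633
m = 79.6225 g

79.6225 g


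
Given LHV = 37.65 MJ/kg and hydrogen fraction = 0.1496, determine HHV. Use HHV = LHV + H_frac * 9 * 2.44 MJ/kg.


HHV = LHV + H_frac * 9 * 2.44
= 37.65 + 0.1496 * 9 * 2.44
= 40.9352 MJ/kg

40.9352 MJ/kg


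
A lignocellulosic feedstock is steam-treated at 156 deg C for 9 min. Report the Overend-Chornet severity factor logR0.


logR0 = log10(t * exp((T - 100) / 14.75))
= log10(9 * exp((156 - 100) / 14.75))
= 2.6031

2.6031


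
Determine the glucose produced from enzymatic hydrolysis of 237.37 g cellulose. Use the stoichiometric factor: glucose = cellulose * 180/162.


glucose = cellulose * 180/162
= 237.37 * 180/162
= 263.7444 g

263.7444 g


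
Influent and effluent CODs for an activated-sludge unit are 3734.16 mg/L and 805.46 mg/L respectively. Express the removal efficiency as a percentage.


eta = (COD_in - COD_out) / COD_in * 100
= (3734.16 - 805.46) / 3734.16 * 100
= 78.4300%

78.4300%


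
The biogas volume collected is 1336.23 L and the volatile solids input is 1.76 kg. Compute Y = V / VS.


Y = V / VS
= 1336.23 / 1.76
= 759.2216 L/kg VS

759.2216 L/kg VS


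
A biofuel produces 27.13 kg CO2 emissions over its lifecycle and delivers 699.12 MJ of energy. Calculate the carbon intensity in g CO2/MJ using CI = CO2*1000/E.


CI = CO2 * 1000 / E
= 27.13 * 1000 / 699.12
= 38.8059 g CO2/MJ

38.8059 g CO2/MJ


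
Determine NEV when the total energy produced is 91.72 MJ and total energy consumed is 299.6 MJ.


NEV = E_out - E_in
= 91.72 - 299.6
= -207.8800 MJ

-207.8800 MJ


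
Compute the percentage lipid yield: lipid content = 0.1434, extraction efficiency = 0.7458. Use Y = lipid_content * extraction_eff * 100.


Y = lipid_content * extraction_eff * 100
= 0.1434 * 0.7458 * 100
= 10.6948%

10.6948%


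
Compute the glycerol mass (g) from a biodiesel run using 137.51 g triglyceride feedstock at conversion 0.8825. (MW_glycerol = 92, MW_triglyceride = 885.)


glycerol = oil * conv * (92/885)
= 137.51 * 0.8825 * 92 / 885
= 12.6152 g

12.6152 g


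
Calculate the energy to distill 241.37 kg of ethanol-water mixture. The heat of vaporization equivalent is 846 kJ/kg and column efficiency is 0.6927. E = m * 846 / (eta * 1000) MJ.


E = m * 846 / (eta * 1000)
= 241.37 * 846 / (0.6927 * 1000)
= 294.7871 MJ

294.7871 MJ


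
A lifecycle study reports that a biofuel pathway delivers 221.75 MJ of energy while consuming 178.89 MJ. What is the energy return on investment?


EROI = E_out / E_in
= 221.75 / 178.89
= 1.2396

1.2396


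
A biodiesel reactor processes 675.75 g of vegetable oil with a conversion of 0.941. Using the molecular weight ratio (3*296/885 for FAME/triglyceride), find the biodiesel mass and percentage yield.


m_FAME = oil * conv * (3 * 296 / 885) = oil * conv * (888/885)
= 675.75 * 0.941 * 888 / 885
= 638.0363 g
Y = m_FAME / oil * 100 = conv * (888/885) * 100
= 0.941 * 888 / 885 * 100
= 94.42%

638.0363 g FAME; Y = 94.42%


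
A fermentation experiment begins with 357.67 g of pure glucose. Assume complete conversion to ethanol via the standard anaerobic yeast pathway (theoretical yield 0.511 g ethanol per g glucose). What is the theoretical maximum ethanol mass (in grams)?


Theoretical ethanol yield: m_EtOH = 0.511 * m_glucose
m_EtOH = 0.511 * 357.67 = 182.7694 g

182.7694 g


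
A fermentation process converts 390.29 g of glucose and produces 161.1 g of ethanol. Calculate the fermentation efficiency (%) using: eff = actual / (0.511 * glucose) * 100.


Fermentation efficiency = (actual / (0.511 * glucose)) * 100
= (161.1 / (0.511 * 390.29)) * 100
= 80.7769%

80.7769%


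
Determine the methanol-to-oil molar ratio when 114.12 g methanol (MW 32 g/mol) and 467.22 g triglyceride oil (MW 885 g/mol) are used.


Molar ratio = n_MeOH / n_oil = (MeOH/32) / (oil/885) = (MeOH * 885) / (32 * oil)
= (114.12 * 885) / (32 * 467.22)
= 6.7551

6.7551


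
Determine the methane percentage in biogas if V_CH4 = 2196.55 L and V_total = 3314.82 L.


CH4% = V_CH4 / V_total * 100
= 2196.55 / 3314.82 * 100
= 66.2645%

66.2645%


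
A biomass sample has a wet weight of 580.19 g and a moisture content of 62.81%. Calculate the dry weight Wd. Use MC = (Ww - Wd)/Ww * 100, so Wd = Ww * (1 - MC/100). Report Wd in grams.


Wd = Ww * (1 - MC/100)
= 580.19 * (1 - 62.81/100)
= 215.7727 g

215.7727 g


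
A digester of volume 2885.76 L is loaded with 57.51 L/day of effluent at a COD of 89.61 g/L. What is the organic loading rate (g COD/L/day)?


OLR = Q * S / V
= 57.51 * 89.61 / 2885.76
= 1.7858 g/L/day

1.7858 g/L/day


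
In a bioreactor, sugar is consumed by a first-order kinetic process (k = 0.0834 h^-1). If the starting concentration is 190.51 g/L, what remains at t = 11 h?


S = S0 * exp(-k * t)
S = 190.51 * exp(-0.0834 * 11)
S = 76.1195 g/L

76.1195 g/L


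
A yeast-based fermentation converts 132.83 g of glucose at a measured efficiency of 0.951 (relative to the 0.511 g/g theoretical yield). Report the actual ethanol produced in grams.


Actual ethanol: m = 0.511 * 132.83 * 0.951
m = 64.5502 g

64.5502 g


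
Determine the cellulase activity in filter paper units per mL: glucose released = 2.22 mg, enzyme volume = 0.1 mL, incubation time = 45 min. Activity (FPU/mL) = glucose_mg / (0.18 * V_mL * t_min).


Activity = glucose_mg / (0.18 mg/umol * V_mL * t_min)
= 2.22 / (0.18 * 0.1 * 45)
= 2.7407 FPU/mL

2.7407 FPU/mL


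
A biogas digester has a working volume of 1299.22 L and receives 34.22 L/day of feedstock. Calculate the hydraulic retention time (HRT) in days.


HRT = V / Q
= 1299.22 / 34.22
= 37.9667 days

37.9667 days


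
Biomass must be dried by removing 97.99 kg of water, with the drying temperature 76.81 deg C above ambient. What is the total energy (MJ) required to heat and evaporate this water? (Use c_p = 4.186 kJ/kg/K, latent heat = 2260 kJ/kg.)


E = m_water * (4.186 * dT + 2260) / 1000
= 97.99 * (4.186 * 76.81 + 2260) / 1000
= 252.9638 MJ

252.9638 MJ


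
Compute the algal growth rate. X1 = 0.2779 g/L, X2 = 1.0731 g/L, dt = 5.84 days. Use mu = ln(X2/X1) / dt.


mu = ln(X2/X1) / dt
= ln(1.0731/0.2779) / 5.84
= 0.2313 per day

0.2313 per day


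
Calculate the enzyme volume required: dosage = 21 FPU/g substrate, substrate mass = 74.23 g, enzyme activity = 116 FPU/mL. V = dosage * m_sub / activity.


V = dosage * m_sub / activity
V = 21 * 74.23 / 116
V = 13.4382 mL

13.4382 mL


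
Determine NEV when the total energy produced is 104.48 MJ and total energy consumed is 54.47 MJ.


NEV = E_out - E_in
= 104.48 - 54.47
= 50.0100 MJ

50.0100 MJ


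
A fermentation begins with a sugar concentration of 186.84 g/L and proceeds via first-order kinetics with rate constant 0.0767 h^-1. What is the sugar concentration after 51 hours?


S = S0 * exp(-k * t)
S = 186.84 * exp(-0.0767 * 51)
S = 3.7380 g/L

3.7380 g/L


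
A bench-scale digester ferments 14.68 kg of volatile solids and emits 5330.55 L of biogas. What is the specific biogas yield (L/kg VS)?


Y = V / VS
= 5330.55 / 14.68
= 363.1165 L/kg VS

363.1165 L/kg VS


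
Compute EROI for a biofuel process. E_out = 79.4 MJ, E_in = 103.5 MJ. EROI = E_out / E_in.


EROI = E_out / E_in
= 79.4 / 103.5
= 0.7671

0.7671


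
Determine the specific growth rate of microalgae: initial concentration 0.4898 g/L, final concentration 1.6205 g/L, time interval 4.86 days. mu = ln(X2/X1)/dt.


mu = ln(X2/X1) / dt
= ln(1.6205/0.4898) / 4.86
= 0.2462 per day

0.2462 per day


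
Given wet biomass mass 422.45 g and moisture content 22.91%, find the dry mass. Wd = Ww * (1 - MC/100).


Wd = Ww * (1 - MC/100)
= 422.45 * (1 - 22.91/100)
= 325.6667 g

325.6667 g


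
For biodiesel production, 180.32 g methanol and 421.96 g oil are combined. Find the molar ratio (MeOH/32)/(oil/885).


Molar ratio = n_MeOH / n_oil = (MeOH/32) / (oil/885) = (MeOH * 885) / (32 * oil)
= (180.32 * 885) / (32 * 421.96)
= 11.8186

11.8186


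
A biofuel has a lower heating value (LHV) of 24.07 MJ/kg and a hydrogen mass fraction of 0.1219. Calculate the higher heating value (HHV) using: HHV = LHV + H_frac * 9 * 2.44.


HHV = LHV + H_frac * 9 * 2.44
= 24.07 + 0.1219 * 9 * 2.44
= 26.7469 MJ/kg

26.7469 MJ/kg


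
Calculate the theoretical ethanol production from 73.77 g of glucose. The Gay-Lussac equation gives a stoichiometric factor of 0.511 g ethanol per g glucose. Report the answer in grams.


Theoretical ethanol yield: m_EtOH = 0.511 * m_glucose
m_EtOH = 0.511 * 73.77 = 37.6965 g

37.6965 g


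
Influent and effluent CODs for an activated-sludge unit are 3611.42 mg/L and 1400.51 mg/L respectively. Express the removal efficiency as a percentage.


eta = (COD_in - COD_out) / COD_in * 100
= (3611.42 - 1400.51) / 3611.42 * 100
= 61.2200%

61.2200%


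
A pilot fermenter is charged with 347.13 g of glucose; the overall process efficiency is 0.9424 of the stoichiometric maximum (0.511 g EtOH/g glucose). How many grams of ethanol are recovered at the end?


Actual ethanol: m = 0.511 * 347.13 * 0.9424
m = 167.1661 g

167.1661 g


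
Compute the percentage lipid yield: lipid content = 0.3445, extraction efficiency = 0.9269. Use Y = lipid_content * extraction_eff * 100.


Y = lipid_content * extraction_eff * 100
= 0.3445 * 0.9269 * 100
= 31.9317%

31.9317%


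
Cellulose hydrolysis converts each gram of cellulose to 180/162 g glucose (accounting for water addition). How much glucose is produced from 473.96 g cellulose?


glucose = cellulose * 180/162
= 473.96 * 180/162
= 526.6222 g

526.6222 g


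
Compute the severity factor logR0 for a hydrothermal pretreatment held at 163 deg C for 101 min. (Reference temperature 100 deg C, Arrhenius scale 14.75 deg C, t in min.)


logR0 = log10(t * exp((T - 100) / 14.75))
= log10(101 * exp((163 - 100) / 14.75))
= 3.8593

3.8593


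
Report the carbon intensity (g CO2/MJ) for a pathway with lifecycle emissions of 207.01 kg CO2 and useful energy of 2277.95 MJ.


CI = CO2 * 1000 / E
= 207.01 * 1000 / 2277.95
= 90.8756 g CO2/MJ

90.8756 g CO2/MJ


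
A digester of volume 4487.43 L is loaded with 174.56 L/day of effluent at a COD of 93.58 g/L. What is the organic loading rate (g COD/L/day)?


OLR = Q * S / V
= 174.56 * 93.58 / 4487.43
= 3.6402 g/L/day

3.6402 g/L/day


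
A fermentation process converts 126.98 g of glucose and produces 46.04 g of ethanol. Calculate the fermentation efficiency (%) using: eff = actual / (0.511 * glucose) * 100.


Fermentation efficiency = (actual / (0.511 * glucose)) * 100
= (46.04 / (0.511 * 126.98)) * 100
= 70.9544%

70.9544%


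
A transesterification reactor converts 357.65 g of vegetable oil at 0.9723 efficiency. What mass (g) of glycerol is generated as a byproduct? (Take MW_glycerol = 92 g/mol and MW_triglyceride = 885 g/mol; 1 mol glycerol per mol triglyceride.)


glycerol = oil * conv * (92/885)
= 357.65 * 0.9723 * 92 / 885
= 36.1496 g

36.1496 g


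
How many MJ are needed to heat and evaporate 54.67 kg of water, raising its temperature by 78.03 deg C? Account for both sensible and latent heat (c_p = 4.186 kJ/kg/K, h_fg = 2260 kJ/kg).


E = m_water * (4.186 * dT + 2260) / 1000
= 54.67 * (4.186 * 78.03 + 2260) / 1000
= 141.4113 MJ

141.4113 MJ


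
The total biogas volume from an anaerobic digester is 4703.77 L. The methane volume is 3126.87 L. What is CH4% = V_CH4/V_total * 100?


CH4% = V_CH4 / V_total * 100
= 3126.87 / 4703.77 * 100
= 66.4758%

66.4758%


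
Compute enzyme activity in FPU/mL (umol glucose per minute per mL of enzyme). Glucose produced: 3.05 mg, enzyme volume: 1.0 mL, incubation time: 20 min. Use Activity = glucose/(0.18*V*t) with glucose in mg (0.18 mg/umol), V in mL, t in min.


Activity = glucose_mg / (0.18 mg/umol * V_mL * t_min)
= 3.05 / (0.18 * 1.0 * 20)
= 0.8472 FPU/mL

0.8472 FPU/mL


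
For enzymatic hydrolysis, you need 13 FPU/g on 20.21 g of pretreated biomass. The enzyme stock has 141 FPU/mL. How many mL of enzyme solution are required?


V = dosage * m_sub / activity
V = 13 * 20.21 / 141
V = 1.8633 mL

1.8633 mL


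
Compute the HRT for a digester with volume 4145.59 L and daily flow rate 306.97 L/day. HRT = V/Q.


HRT = V / Q
= 4145.59 / 306.97
= 13.5049 days

13.5049 days


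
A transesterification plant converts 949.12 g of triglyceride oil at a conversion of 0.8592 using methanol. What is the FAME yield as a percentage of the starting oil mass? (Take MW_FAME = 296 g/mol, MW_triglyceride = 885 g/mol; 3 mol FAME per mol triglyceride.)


m_FAME = oil * conv * (3 * 296 / 885) = oil * conv * (888/885)
= 949.12 * 0.8592 * 888 / 885
= 818.2483 g
Y = m_FAME / oil * 100 = conv * (888/885) * 100
= 0.8592 * 888 / 885 * 100
= 86.21%

86.21%


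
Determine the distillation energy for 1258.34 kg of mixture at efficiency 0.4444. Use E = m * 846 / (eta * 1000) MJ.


E = m * 846 / (eta * 1000)
= 1258.34 * 846 / (0.4444 * 1000)
= 2395.4897 MJ

2395.4897 MJ


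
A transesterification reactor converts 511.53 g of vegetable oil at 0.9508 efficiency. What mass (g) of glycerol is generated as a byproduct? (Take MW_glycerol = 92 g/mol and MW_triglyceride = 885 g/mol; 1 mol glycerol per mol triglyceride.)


glycerol = oil * conv * (92/885)
= 511.53 * 0.9508 * 92 / 885
= 50.5597 g

50.5597 g


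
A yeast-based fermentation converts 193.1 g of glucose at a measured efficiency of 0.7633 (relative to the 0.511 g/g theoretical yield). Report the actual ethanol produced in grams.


Actual ethanol: m = 0.511 * 193.1 * 0.7633
m = 75.3179 g

75.3179 g


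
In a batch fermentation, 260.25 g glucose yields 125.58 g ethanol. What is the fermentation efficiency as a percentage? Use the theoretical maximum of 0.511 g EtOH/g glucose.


Fermentation efficiency = (actual / (0.511 * glucose)) * 100
= (125.58 / (0.511 * 260.25)) * 100
= 94.4298%

94.4298%


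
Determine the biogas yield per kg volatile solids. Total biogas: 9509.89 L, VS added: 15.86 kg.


Y = V / VS
= 9509.89 / 15.86
= 599.6148 L/kg VS

599.6148 L/kg VS


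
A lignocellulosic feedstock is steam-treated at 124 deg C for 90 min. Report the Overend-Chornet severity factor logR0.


logR0 = log10(t * exp((T - 100) / 14.75))
= log10(90 * exp((124 - 100) / 14.75))
= 2.6609

2.6609


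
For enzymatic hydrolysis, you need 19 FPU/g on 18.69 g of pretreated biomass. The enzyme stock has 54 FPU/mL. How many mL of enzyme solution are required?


V = dosage * m_sub / activity
V = 19 * 18.69 / 54
V = 6.5761 mL

6.5761 mL


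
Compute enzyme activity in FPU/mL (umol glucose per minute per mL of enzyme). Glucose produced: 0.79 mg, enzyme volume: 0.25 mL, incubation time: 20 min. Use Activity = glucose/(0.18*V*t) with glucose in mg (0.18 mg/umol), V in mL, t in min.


Activity = glucose_mg / (0.18 mg/umol * V_mL * t_min)
= 0.79 / (0.18 * 0.25 * 20)
= 0.8778 FPU/mL

0.8778 FPU/mL


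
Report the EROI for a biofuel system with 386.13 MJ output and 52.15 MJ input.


EROI = E_out / E_in
= 386.13 / 52.15
= 7.4042

7.4042


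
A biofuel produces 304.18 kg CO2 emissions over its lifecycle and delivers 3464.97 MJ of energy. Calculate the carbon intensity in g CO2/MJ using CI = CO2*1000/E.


CI = CO2 * 1000 / E
= 304.18 * 1000 / 3464.97
= 87.7872 g CO2/MJ

87.7872 g CO2/MJ


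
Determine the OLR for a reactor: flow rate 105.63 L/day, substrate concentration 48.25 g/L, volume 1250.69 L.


OLR = Q * S / V
= 105.63 * 48.25 / 1250.69
= 4.0751 g/L/day

4.0751 g/L/day


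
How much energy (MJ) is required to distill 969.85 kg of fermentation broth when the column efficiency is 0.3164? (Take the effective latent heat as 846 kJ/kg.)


E = m * 846 / (eta * 1000)
= 969.85 * 846 / (0.3164 * 1000)
= 2593.2146 MJ

2593.2146 MJ


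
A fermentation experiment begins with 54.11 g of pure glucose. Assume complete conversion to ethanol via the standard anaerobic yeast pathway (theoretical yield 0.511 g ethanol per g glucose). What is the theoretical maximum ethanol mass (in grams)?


Theoretical ethanol yield: m_EtOH = 0.511 * m_glucose
m_EtOH = 0.511 * 54.11 = 27.6502 g

27.6502 g


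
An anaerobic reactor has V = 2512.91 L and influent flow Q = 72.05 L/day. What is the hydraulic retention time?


HRT = V / Q
= 2512.91 / 72.05
= 34.8773 days

34.8773 days


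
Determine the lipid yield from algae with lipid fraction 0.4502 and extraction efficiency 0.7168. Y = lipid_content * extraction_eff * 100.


Y = lipid_content * extraction_eff * 100
= 0.4502 * 0.7168 * 100
= 32.2703%

32.2703%


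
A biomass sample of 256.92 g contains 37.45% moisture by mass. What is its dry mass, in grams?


Wd = Ww * (1 - MC/100)
= 256.92 * (1 - 37.45/100)
= 160.7035 g

160.7035 g


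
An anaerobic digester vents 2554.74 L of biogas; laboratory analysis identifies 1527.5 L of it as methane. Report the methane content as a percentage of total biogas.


CH4% = V_CH4 / V_total * 100
= 1527.5 / 2554.74 * 100
= 59.7908%

59.7908%


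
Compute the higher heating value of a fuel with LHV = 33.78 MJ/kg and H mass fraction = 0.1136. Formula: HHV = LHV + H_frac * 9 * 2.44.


HHV = LHV + H_frac * 9 * 2.44
= 33.78 + 0.1136 * 9 * 2.44
= 36.2747 MJ/kg

36.2747 MJ/kg


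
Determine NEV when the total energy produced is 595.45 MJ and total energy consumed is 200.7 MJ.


NEV = E_out - E_in
= 595.45 - 200.7
= 394.7500 MJ

394.7500 MJ


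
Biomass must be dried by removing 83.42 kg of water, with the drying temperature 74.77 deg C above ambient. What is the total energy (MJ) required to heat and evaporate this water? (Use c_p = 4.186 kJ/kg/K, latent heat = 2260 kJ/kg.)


E = m_water * (4.186 * dT + 2260) / 1000
= 83.42 * (4.186 * 74.77 + 2260) / 1000
= 214.6386 MJ

214.6386 MJ


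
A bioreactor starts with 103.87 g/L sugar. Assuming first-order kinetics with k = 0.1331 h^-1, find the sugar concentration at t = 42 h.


S = S0 * exp(-k * t)
S = 103.87 * exp(-0.1331 * 42)
S = 0.3879 g/L

0.3879 g/L


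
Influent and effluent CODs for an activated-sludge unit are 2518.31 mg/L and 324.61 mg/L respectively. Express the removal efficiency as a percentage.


eta = (COD_in - COD_out) / COD_in * 100
= (2518.31 - 324.61) / 2518.31 * 100
= 87.1100%

87.1100%


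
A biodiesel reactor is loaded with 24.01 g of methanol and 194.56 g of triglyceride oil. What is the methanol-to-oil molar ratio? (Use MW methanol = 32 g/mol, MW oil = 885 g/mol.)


Molar ratio = n_MeOH / n_oil = (MeOH/32) / (oil/885) = (MeOH * 885) / (32 * oil)
= (24.01 * 885) / (32 * 194.56)
= 3.4130

3.4130


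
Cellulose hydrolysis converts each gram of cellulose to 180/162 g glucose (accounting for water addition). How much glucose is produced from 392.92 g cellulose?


glucose = cellulose * 180/162
= 392.92 * 180/162
= 436.5778 g

436.5778 g


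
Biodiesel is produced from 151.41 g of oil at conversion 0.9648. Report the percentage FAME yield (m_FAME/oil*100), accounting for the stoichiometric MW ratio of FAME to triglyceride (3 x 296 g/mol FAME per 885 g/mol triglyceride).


m_FAME = oil * conv * (3 * 296 / 885) = oil * conv * (888/885)
= 151.41 * 0.9648 * 888 / 885
= 146.5756 g
Y = m_FAME / oil * 100 = conv * (888/885) * 100
= 0.9648 * 888 / 885 * 100
= 96.81%

96.81%


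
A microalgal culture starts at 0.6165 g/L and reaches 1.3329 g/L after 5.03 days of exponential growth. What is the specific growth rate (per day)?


mu = ln(X2/X1) / dt
= ln(1.3329/0.6165) / 5.03
= 0.1533 per day

0.1533 per day


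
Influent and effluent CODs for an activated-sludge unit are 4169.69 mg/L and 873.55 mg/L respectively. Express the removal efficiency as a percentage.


eta = (COD_in - COD_out) / COD_in * 100
= (4169.69 - 873.55) / 4169.69 * 100
= 79.0500%

79.0500%


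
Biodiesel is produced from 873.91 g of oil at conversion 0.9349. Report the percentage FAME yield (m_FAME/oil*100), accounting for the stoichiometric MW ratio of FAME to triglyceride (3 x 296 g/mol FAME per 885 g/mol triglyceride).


m_FAME = oil * conv * (3 * 296 / 885) = oil * conv * (888/885)
= 873.91 * 0.9349 * 888 / 885
= 819.7880 g
Y = m_FAME / oil * 100 = conv * (888/885) * 100
= 0.9349 * 888 / 885 * 100
= 93.81%

93.81%


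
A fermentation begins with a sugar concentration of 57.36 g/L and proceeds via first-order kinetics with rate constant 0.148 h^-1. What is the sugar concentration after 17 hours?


S = S0 * exp(-k * t)
S = 57.36 * exp(-0.148 * 17)
S = 4.6337 g/L

4.6337 g/L


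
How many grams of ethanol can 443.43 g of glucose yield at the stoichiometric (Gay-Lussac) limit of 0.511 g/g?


Theoretical ethanol yield: m_EtOH = 0.511 * m_glucose
m_EtOH = 0.511 * 443.43 = 226.5927 g

226.5927 g


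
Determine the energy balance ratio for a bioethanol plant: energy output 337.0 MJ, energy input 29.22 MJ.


EROI = E_out / E_in
= 337.0 / 29.22
= 11.5332

11.5332


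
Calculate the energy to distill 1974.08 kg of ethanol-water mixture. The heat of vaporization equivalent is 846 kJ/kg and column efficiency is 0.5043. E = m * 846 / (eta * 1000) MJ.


E = m * 846 / (eta * 1000)
= 1974.08 * 846 / (0.5043 * 1000)
= 3311.6631 MJ

3311.6631 MJ


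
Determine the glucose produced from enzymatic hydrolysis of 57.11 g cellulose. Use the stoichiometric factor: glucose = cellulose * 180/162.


glucose = cellulose * 180/162
= 57.11 * 180/162
= 63.4556 g

63.4556 g


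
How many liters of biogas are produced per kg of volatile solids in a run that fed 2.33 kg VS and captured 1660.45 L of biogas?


Y = V / VS
= 1660.45 / 2.33
= 712.6395 L/kg VS

712.6395 L/kg VS


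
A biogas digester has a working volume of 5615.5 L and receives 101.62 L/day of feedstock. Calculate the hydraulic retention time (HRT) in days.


HRT = V / Q
= 5615.5 / 101.62
= 55.2598 days

55.2598 days


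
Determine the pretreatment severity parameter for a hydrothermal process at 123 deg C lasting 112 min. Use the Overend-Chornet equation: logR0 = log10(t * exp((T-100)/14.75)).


logR0 = log10(t * exp((T - 100) / 14.75))
= log10(112 * exp((123 - 100) / 14.75))
= 2.7264

2.7264


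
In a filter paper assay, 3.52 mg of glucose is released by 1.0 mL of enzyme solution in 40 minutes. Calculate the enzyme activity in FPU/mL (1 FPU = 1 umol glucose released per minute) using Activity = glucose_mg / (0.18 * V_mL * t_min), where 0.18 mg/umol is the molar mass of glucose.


Activity = glucose_mg / (0.18 mg/umol * V_mL * t_min)
= 3.52 / (0.18 * 1.0 * 40)
= 0.4889 FPU/mL

0.4889 FPU/mL


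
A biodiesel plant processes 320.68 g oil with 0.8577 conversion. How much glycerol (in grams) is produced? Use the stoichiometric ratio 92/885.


glycerol = oil * conv * (92/885)
= 320.68 * 0.8577 * 92 / 885
= 28.5925 g

28.5925 g


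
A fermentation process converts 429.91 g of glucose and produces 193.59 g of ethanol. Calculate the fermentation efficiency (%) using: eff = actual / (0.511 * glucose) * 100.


Fermentation efficiency = (actual / (0.511 * glucose)) * 100
= (193.59 / (0.511 * 429.91)) * 100
= 88.1220%

88.1220%


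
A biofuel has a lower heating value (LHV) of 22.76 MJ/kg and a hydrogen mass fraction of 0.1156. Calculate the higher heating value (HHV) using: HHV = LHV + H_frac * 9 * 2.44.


HHV = LHV + H_frac * 9 * 2.44
= 22.76 + 0.1156 * 9 * 2.44
= 25.2986 MJ/kg

25.2986 MJ/kg


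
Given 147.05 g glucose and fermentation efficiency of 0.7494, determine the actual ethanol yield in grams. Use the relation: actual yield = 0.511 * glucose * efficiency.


Actual ethanol: m = 0.511 * 147.05 * 0.7494
m = 56.3118 g

56.3118 g


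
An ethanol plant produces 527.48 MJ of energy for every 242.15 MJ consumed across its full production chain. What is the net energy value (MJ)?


NEV = E_out - E_in
= 527.48 - 242.15
= 285.3300 MJ

285.3300 MJ


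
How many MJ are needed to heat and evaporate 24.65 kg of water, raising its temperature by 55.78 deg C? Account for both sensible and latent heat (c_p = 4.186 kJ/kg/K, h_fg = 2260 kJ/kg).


E = m_water * (4.186 * dT + 2260) / 1000
= 24.65 * (4.186 * 55.78 + 2260) / 1000
= 61.4647 MJ

61.4647 MJ


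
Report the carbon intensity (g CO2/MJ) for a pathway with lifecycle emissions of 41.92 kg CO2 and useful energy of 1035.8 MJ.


CI = CO2 * 1000 / E
= 41.92 * 1000 / 1035.8
= 40.4711 g CO2/MJ

40.4711 g CO2/MJ


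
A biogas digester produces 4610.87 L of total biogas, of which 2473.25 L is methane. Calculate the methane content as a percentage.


CH4% = V_CH4 / V_total * 100
= 2473.25 / 4610.87 * 100
= 53.6396%

53.6396%


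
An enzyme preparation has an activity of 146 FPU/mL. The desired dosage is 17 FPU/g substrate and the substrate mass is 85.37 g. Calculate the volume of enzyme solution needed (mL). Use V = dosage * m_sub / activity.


V = dosage * m_sub / activity
V = 17 * 85.37 / 146
V = 9.9403 mL

9.9403 mL


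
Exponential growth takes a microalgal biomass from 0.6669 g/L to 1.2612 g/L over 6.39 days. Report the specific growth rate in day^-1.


mu = ln(X2/X1) / dt
= ln(1.2612/0.6669) / 6.39
= 0.0997 per day

0.0997 per day


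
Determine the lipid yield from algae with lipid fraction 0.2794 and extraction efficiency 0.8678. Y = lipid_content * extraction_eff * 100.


Y = lipid_content * extraction_eff * 100
= 0.2794 * 0.8678 * 100
= 24.2463%

24.2463%


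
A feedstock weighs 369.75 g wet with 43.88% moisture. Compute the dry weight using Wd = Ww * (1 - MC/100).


Wd = Ww * (1 - MC/100)
= 369.75 * (1 - 43.88/100)
= 207.5037 g

207.5037 g


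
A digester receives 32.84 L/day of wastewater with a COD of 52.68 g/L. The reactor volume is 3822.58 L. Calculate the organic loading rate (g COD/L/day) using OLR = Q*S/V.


OLR = Q * S / V
= 32.84 * 52.68 / 3822.58
= 0.4526 g/L/day

0.4526 g/L/day


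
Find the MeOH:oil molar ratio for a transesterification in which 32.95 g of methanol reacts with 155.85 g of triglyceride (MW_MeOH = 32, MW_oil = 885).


Molar ratio = n_MeOH / n_oil = (MeOH/32) / (oil/885) = (MeOH * 885) / (32 * oil)
= (32.95 * 885) / (32 * 155.85)
= 5.8471

5.8471


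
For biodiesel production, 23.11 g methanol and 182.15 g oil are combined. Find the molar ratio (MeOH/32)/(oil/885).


Molar ratio = n_MeOH / n_oil = (MeOH/32) / (oil/885) = (MeOH * 885) / (32 * oil)
= (23.11 * 885) / (32 * 182.15)
= 3.5088

3.5088


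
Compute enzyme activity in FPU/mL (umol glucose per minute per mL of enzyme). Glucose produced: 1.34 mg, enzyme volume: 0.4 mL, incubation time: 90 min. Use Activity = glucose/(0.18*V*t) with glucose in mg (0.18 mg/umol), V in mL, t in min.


Activity = glucose_mg / (0.18 mg/umol * V_mL * t_min)
= 1.34 / (0.18 * 0.4 * 90)
= 0.2068 FPU/mL

0.2068 FPU/mL


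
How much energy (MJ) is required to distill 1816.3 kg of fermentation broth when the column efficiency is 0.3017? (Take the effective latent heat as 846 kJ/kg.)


E = m * 846 / (eta * 1000)
= 1816.3 * 846 / (0.3017 * 1000)
= 5093.1051 MJ

5093.1051 MJ


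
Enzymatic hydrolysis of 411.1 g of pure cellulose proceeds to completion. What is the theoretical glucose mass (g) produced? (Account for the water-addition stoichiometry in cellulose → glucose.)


glucose = cellulose * 180/162
= 411.1 * 180/162
= 456.7778 g

456.7778 g


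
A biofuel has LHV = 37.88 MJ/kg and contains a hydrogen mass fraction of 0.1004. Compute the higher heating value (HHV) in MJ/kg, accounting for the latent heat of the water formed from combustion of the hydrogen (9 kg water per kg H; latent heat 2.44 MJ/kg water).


HHV = LHV + H_frac * 9 * 2.44
= 37.88 + 0.1004 * 9 * 2.44
= 40.0848 MJ/kg

40.0848 MJ/kg


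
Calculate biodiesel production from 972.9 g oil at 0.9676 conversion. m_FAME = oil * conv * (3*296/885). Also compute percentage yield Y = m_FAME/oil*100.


m_FAME = oil * conv * (3 * 296 / 885) = oil * conv * (888/885)
= 972.9 * 0.9676 * 888 / 885
= 944.5692 g
Y = m_FAME / oil * 100 = conv * (888/885) * 100
= 0.9676 * 888 / 885 * 100
= 97.09%

944.5692 g FAME; Y = 97.09%


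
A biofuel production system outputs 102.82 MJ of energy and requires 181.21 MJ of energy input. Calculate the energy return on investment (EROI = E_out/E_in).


EROI = E_out / E_in
= 102.82 / 181.21
= 0.5674

0.5674


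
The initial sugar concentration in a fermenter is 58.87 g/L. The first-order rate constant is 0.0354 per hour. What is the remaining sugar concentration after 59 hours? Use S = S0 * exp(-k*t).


S = S0 * exp(-k * t)
S = 58.87 * exp(-0.0354 * 59)
S = 7.2917 g/L

7.2917 g/L


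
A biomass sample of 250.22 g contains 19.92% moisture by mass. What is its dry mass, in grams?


Wd = Ww * (1 - MC/100)
= 250.22 * (1 - 19.92/100)
= 200.3762 g

200.3762 g


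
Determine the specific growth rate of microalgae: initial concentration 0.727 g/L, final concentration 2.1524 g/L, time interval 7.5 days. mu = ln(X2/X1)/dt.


mu = ln(X2/X1) / dt
= ln(2.1524/0.727) / 7.5
= 0.1447 per day

0.1447 per day


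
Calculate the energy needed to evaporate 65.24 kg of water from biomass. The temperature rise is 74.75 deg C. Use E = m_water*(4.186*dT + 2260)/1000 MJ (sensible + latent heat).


E = m_water * (4.186 * dT + 2260) / 1000
= 65.24 * (4.186 * 74.75 + 2260) / 1000
= 167.8562 MJ

167.8562 MJ


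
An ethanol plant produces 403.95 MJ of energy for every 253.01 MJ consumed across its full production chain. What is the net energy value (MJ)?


NEV = E_out - E_in
= 403.95 - 253.01
= 150.9400 MJ

150.9400 MJ


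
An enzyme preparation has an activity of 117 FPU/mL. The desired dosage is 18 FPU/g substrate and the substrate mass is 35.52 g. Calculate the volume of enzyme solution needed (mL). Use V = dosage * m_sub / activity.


V = dosage * m_sub / activity
V = 18 * 35.52 / 117
V = 5.4646 mL

5.4646 mL


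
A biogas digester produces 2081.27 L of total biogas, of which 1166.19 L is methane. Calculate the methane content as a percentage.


CH4% = V_CH4 / V_total * 100
= 1166.19 / 2081.27 * 100
= 56.0326%

56.0326%


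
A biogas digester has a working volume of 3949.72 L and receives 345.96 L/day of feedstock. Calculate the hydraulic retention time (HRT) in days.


HRT = V / Q
= 3949.72 / 345.96
= 11.4167 days

11.4167 days


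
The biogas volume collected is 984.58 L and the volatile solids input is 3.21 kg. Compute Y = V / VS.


Y = V / VS
= 984.58 / 3.21
= 306.7227 L/kg VS

306.7227 L/kg VS


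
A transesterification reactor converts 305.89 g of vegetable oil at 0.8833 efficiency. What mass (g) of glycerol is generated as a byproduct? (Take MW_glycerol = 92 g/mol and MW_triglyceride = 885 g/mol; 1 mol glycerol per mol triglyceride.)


glycerol = oil * conv * (92/885)
= 305.89 * 0.8833 * 92 / 885
= 28.0878 g

28.0878 g


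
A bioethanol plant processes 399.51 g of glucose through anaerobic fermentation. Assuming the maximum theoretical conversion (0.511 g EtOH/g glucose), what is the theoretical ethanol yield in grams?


Theoretical ethanol yield: m_EtOH = 0.511 * m_glucose
m_EtOH = 0.511 * 399.51 = 204.1496 g

204.1496 g


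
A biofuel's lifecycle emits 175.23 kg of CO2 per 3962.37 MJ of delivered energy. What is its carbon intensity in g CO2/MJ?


CI = CO2 * 1000 / E
= 175.23 * 1000 / 3962.37
= 44.2235 g CO2/MJ

44.2235 g CO2/MJ


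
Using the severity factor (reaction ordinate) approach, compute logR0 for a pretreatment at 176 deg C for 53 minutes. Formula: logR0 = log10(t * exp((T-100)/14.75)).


logR0 = log10(t * exp((T - 100) / 14.75))
= log10(53 * exp((176 - 100) / 14.75))
= 3.9620

3.9620


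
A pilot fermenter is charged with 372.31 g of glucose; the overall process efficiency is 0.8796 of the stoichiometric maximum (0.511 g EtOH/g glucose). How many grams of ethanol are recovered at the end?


Actual ethanol: m = 0.511 * 372.31 * 0.8796
m = 167.3443 g

167.3443 g


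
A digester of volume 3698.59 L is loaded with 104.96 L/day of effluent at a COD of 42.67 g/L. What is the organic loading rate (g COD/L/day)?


OLR = Q * S / V
= 104.96 * 42.67 / 3698.59
= 1.2109 g/L/day

1.2109 g/L/day


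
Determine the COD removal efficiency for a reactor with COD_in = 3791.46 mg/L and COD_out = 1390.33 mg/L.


eta = (COD_in - COD_out) / COD_in * 100
= (3791.46 - 1390.33) / 3791.46 * 100
= 63.3300%

63.3300%


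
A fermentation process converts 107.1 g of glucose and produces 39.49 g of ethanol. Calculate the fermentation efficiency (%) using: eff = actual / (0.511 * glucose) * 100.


Fermentation efficiency = (actual / (0.511 * glucose)) * 100
= (39.49 / (0.511 * 107.1)) * 100
= 72.1567%

72.1567%


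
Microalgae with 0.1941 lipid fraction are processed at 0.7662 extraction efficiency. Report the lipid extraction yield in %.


Y = lipid_content * extraction_eff * 100
= 0.1941 * 0.7662 * 100
= 14.8719%

14.8719%


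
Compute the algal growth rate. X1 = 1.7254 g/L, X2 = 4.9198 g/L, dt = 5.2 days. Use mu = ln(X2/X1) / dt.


mu = ln(X2/X1) / dt
= ln(4.9198/1.7254) / 5.2
= 0.2015 per day

0.2015 per day


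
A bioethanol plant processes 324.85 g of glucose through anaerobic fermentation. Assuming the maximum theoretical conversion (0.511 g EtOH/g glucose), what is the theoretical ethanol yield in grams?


Theoretical ethanol yield: m_EtOH = 0.511 * m_glucose
m_EtOH = 0.511 * 324.85 = 165.9984 g

165.9984 g


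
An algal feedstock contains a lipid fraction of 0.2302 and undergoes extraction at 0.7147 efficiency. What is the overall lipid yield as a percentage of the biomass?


Y = lipid_content * extraction_eff * 100
= 0.2302 * 0.7147 * 100
= 16.4524%

16.4524%


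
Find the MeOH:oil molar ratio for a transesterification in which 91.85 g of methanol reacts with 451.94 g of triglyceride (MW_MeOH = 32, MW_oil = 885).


Molar ratio = n_MeOH / n_oil = (MeOH/32) / (oil/885) = (MeOH * 885) / (32 * oil)
= (91.85 * 885) / (32 * 451.94)
= 5.6207

5.6207


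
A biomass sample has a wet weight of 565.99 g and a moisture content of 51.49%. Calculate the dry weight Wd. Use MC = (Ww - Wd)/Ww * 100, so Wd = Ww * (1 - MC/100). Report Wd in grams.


Wd = Ww * (1 - MC/100)
= 565.99 * (1 - 51.49/100)
= 274.5617 g

274.5617 g


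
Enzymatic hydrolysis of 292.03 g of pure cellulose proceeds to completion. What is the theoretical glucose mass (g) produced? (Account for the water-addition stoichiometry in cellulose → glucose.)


glucose = cellulose * 180/162
= 292.03 * 180/162
= 324.4778 g

324.4778 g


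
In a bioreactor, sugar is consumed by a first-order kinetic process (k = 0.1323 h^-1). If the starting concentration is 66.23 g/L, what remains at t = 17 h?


S = S0 * exp(-k * t)
S = 66.23 * exp(-0.1323 * 17)
S = 6.9869 g/L

6.9869 g/L


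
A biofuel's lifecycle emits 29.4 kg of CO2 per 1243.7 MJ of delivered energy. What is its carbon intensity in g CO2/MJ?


CI = CO2 * 1000 / E
= 29.4 * 1000 / 1243.7
= 23.6391 g CO2/MJ

23.6391 g CO2/MJ


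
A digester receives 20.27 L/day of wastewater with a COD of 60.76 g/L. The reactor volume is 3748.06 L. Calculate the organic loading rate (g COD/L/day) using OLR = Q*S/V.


OLR = Q * S / V
= 20.27 * 60.76 / 3748.06
= 0.3286 g/L/day

0.3286 g/L/day


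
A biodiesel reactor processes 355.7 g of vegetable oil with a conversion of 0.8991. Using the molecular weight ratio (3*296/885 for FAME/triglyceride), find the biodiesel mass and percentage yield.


m_FAME = oil * conv * (3 * 296 / 885) = oil * conv * (888/885)
= 355.7 * 0.8991 * 888 / 885
= 320.8940 g
Y = m_FAME / oil * 100 = conv * (888/885) * 100
= 0.8991 * 888 / 885 * 100
= 90.21%

320.8940 g FAME; Y = 90.21%


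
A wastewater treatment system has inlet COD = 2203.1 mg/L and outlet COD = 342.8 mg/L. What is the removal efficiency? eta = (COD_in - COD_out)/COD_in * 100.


eta = (COD_in - COD_out) / COD_in * 100
= (2203.1 - 342.8) / 2203.1 * 100
= 84.4401%

84.4401%


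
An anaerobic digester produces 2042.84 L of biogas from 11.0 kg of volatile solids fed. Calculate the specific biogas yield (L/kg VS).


Y = V / VS
= 2042.84 / 11.0
= 185.7127 L/kg VS

185.7127 L/kg VS


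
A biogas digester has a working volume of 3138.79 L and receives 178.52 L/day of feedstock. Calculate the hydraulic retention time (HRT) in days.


HRT = V / Q
= 3138.79 / 178.52
= 17.5823 days

17.5823 days


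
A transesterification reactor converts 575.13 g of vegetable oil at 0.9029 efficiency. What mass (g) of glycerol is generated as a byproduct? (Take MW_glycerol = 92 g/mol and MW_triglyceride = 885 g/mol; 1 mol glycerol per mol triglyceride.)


glycerol = oil * conv * (92/885)
= 575.13 * 0.9029 * 92 / 885
= 53.9822 g

53.9822 g


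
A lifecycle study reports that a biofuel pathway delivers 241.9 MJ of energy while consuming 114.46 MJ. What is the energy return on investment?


EROI = E_out / E_in
= 241.9 / 114.46
= 2.1134

2.1134


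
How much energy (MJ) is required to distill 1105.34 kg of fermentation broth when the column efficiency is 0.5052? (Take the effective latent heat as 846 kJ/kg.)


E = m * 846 / (eta * 1000)
= 1105.34 * 846 / (0.5052 * 1000)
= 1850.9850 MJ

1850.9850 MJ


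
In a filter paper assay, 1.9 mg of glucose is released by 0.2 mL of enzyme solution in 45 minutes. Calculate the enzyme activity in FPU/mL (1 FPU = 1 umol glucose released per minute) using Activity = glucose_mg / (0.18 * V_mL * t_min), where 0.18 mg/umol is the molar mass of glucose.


Activity = glucose_mg / (0.18 mg/umol * V_mL * t_min)
= 1.9 / (0.18 * 0.2 * 45)
= 1.1728 FPU/mL

1.1728 FPU/mL
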